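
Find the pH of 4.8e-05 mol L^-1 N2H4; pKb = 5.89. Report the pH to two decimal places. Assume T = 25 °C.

N2H4 + H2O ⇌ N2H5+ + OH-
Kb = 10^(−5.89) = 1.29 × 10^-6
Kb = [OH-]²/(4.8e-05 − [OH-]) = 1.29 × 10^-6
The 5% rule fails; solving [OH-]² + Kb·[OH-] − Kb·C₀ = 0 exactly:
[OH-] = (−Kb + √(Kb² + 4·Kb·C₀))/2 = 7.25 × 10^-6 M
pOH = 5.14, so pH = 14.00 − pOH = 8.86

pH = 8.86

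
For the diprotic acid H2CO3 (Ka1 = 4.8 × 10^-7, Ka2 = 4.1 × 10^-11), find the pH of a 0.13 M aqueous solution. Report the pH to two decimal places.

Ka1 ≫ Ka2, so treat the first dissociation as the only significant source of H+.
Ka1 = x²/(0.13 − x) = 4.8 × 10^-7
x ≈ √(4.8 × 10^-7 × 0.13) = 2.50 × 10^-4 M
pH = −log(2.50 × 10^-4) = 3.60

pH = 3.60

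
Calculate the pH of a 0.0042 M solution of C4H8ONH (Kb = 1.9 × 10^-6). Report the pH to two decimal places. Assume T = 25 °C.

C4H8ONH + H2O ⇌ C4H8ONH2+ + OH-
Kb = [OH-]²/(0.0042 − [OH-]) = 1.9 × 10^-6
Assume [OH-] ≪ 0.0042: [OH-] ≈ √(1.9 × 10^-6 × 0.0042) = 8.93 × 10^-5 M
([OH-]/C₀ = 2.1% < 5%, so the approximation holds.)
pOH = 4.05, so pH = 14.00 − pOH = 9.95

pH = 9.95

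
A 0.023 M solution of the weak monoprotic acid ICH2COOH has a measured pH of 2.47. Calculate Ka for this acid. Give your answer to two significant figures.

[H+] = 10^(-2.47) = 3.39 × 10^-3 M
At equilibrium [HA] = 0.023 − 3.39 × 10^-3 = 1.96 × 10^-2 M
Ka = [H+][A-]/[HA] = (3.39 × 10^-3)² / 1.96 × 10^-2 = 5.9 × 10^-4

Ka = 5.9 × 10^-4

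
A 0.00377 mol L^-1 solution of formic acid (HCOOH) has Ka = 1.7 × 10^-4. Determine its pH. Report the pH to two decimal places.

pH = 3.14

HCOOH ⇌ HCOO- + H+
Ka = [H+]²/(0.00377 − [H+]) = 1.7 × 10^-4
Here C₀/Ka ≈ 22.2, so the small-[H+] approximation fails. Use the quadratic:
[H+] = [−0.00017 + √(0.00017² + 2.56e-06)]/2 = 7.20 × 10^-4 M
pH = −log(7.20 × 10^-4) = 3.14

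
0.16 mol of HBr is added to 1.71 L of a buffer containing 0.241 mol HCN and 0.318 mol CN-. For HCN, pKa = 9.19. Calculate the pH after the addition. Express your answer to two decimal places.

pH = 8.79

Added H+ converts CN- to HCN: HCN → 0.401 mol, CN- → 0.158 mol.
pH = pKa + log([A⁻]/[HA]) = 9.19 + log(0.158/0.401) = 9.19 -0.404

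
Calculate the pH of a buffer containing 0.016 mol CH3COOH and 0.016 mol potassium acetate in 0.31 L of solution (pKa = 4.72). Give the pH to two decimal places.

Using pH = pKa + log([base]/[acid]) with [base]/[acid] = 0.016/0.016:
pH = 4.72 + (+0.000) = 4.72

pH = 4.72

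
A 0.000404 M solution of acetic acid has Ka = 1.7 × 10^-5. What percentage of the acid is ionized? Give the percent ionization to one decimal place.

18.5%

CH3COOH ⇌ CH3COO- + H+; let x = [H+] at equilibrium.
Ka = x²/(C₀ − x); solving the quadratic gives x = 7.48 × 10^-5 M.
% ionization = x/C₀ × 100% = 7.48 × 10^-5/0.000404 × 100% = 18.5%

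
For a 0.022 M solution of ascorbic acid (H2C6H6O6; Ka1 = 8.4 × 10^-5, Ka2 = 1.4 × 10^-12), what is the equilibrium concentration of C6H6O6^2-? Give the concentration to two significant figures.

First ionization gives [H+] ≈ [HC6H6O6-] = 1.32 × 10^-3 M.
Second step: Ka2 = [H+][C6H6O6^2-]/[HC6H6O6-] ≈ [C6H6O6^2-] (since [H+] ≈ [HC6H6O6-]).
So [C6H6O6^2-] ≈ Ka2.

1.4 × 10^-12 M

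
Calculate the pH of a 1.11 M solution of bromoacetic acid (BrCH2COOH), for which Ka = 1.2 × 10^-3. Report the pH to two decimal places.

pH = 1.44

BrCH2COOH ⇌ BrCH2COO- + H+
From the ICE table, Ka = x²/(1.11 − x) = 1.2 × 10^-3.
Since Ka ≪ C₀, x ≈ √(Ka·C₀) = 3.65 × 10^-2 M.
pH = −log(3.65 × 10^-2) = 1.44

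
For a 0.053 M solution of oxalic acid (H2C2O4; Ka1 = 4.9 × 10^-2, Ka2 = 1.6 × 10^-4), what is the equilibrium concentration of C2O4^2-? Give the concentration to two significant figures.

First ionization gives [H+] ≈ [HC2O4-] = 3.20 × 10^-2 M.
Second step: Ka2 = [H+][C2O4^2-]/[HC2O4-] ≈ [C2O4^2-] (since [H+] ≈ [HC2O4-]).
So [C2O4^2-] ≈ Ka2.

1.6 × 10^-4 M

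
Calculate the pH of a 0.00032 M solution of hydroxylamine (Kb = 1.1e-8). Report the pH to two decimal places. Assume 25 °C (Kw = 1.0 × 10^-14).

NH2OH + H2O ⇌ NH3OH+ + OH-
From the ICE table, Kb = [OH-]²/(0.00032 − [OH-]) = 1.1 × 10^-8.
Since Kb ≪ C₀, [OH-] ≈ √(Kb·C₀) = 1.88 × 10^-6 M.
pOH = −log(1.88 × 10^-6) = 5.73; pH = 14.00 − 5.73 = 8.27

pH = 8.27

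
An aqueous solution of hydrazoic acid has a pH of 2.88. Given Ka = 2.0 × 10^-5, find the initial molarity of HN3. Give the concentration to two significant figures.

[H+] = 10^(-2.88) = 1.32 × 10^-3 M = x
Ka = x²/(C₀ − x) ⇒ C₀ = x + x²/Ka
C₀ = 1.32 × 10^-3 + (1.32 × 10^-3)²/(2.0 × 10^-5) = 8.84 × 10^-2 M

C₀ = 8.8 × 10^-2 M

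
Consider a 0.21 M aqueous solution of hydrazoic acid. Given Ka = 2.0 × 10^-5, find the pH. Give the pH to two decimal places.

pH = 2.69

HN3 ⇌ N3- + H+
From the ICE table, Ka = x²/(0.21 − x) = 2.0 × 10^-5.
Since Ka ≪ C₀, x ≈ √(Ka·C₀) = 2.05 × 10^-3 M.
(x/C₀ = 0.98% < 5%, so the approximation holds.)
pH = −log(2.05 × 10^-3) = 2.69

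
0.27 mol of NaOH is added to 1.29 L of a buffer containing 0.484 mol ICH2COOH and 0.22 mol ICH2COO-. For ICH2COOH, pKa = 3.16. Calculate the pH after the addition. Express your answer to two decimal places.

pH = 3.52

OH- converts ICH2COOH to ICH2COO-: ICH2COOH → 0.214 mol, ICH2COO- → 0.49 mol.
pH = pKa + log([A⁻]/[HA]) = 3.16 + log(0.49/0.214) = 3.16 +0.360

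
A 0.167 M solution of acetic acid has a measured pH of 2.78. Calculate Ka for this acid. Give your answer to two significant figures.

Ka = 1.7 × 10^-5

[H+] = 10^(-2.78) = 1.66 × 10^-3 M
At equilibrium [HA] = 0.167 − 1.66 × 10^-3 = 1.65 × 10^-1 M
Ka = [H+][A-]/[HA] = (1.66 × 10^-3)² / 1.65 × 10^-1 = 1.7 × 10^-5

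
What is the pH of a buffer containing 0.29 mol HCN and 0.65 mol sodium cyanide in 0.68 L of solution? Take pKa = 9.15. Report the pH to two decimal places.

pH = 9.50

Henderson–Hasselbalch: pH = pKa + log([CN-]/[HCN]) = 9.15 + log(0.65/0.29)
pH = 9.15 + (+0.351) = 9.50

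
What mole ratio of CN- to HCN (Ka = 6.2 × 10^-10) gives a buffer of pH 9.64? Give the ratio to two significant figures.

ratio = 2.7

pKa = -log(6.2 × 10^-10) = 9.208
pH = pKa + log(r) ⇒ log(r) = 9.64 − 9.208 = +0.432
r = [CN-]/[HCN] = 10^(+0.432) = 2.7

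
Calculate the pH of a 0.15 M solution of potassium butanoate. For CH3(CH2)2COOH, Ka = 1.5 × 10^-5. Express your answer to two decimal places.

CH3(CH2)2COO- is the conjugate base of the weak acid CH3(CH2)2COOH.
Kb = Kw/Ka = 1.0×10^-14 / 1.5 × 10^-5 = 6.67 × 10^-10
Kb = [OH-]²/(0.15 − [OH-]) = 6.67 × 10^-10
Assume [OH-] ≪ 0.15: [OH-] ≈ √(6.67 × 10^-10 × 0.15) = 1.00 × 10^-5 M
([OH-]/C₀ = 0.0067% < 5%, so the approximation holds.)
pOH = −log(1.00 × 10^-5) = 5.00; pH = 14.00 − 5.00 = 9.00

pH = 9.00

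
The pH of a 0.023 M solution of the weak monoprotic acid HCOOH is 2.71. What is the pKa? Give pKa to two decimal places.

pKa = 3.74

[H+] = 10^(-2.71) = 1.95 × 10^-3 M
At equilibrium [HA] = 0.023 − 1.95 × 10^-3 = 2.10 × 10^-2 M
Ka = [H+][A-]/[HA] = (1.95 × 10^-3)² / 2.10 × 10^-2 = 1.81 × 10^-4
pKa = -log(1.81 × 10^-4) = 3.74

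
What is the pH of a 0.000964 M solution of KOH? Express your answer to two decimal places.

pH = 10.98

KOH is a strong base; [OH-] = 0.000964 M.
pOH = -log(0.000964) = 3.02
pH = 14.00 - 3.02 = 10.98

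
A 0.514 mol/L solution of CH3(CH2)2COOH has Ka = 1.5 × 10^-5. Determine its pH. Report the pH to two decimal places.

pH = 2.56

CH3(CH2)2COOH ⇌ CH3(CH2)2COO- + H+
Ka = [H+]²/(0.514 − [H+]) = 1.5 × 10^-5
Since Ka ≪ C₀, [H+] ≈ √(Ka·C₀) = 2.78 × 10^-3 M.
pH = −log[H+] = −log(2.78 × 10^-3) = 2.56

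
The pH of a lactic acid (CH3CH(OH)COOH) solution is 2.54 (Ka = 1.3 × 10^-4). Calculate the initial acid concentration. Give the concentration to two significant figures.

C₀ = 6.7 × 10^-2 M

[H+] = 10^(-2.54) = 2.88 × 10^-3 M = x
Ka = x²/(C₀ − x) ⇒ C₀ = x + x²/Ka
C₀ = 2.88 × 10^-3 + (2.88 × 10^-3)²/(1.3 × 10^-4) = 6.67 × 10^-2 M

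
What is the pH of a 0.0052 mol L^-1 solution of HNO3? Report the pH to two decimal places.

HNO3 is a strong acid and dissociates completely, so [H+] = 0.0052 M.
pH = -log(0.0052) = 2.28

pH = 2.28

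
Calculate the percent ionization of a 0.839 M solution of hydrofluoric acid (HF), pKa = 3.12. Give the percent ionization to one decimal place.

3.0%

HF ⇌ F- + H+; let x = [H+] at equilibrium.
Ka = 10^(−3.12) = 7.59 × 10^-4
x ≈ √(Ka·C₀) = √(7.59 × 10^-4 × 0.839) = 2.52 × 10^-2 M
% ionization = x/C₀ × 100% = 2.52 × 10^-2/0.839 × 100% = 3.0%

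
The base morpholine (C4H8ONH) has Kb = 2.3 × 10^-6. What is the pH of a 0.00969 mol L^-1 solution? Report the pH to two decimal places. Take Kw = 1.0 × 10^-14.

C4H8ONH + H2O ⇌ C4H8ONH2+ + OH-
From the ICE table, Kb = [OH-]²/(0.00969 − [OH-]) = 2.3 × 10^-6.
Since Kb ≪ C₀, [OH-] ≈ √(Kb·C₀) = 1.49 × 10^-4 M.
Check: 1.5% ionized — well under 5%, approximation valid.
pOH = 3.83, so pH = 14.00 − pOH = 10.17

pH = 10.17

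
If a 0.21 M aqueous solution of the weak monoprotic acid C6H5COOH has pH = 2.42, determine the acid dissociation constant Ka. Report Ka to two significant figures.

[H+] = 10^(-2.42) = 3.80 × 10^-3 M
At equilibrium [HA] = 0.21 − 3.80 × 10^-3 = 2.06 × 10^-1 M
Ka = [H+][A-]/[HA] = (3.80 × 10^-3)² / 2.06 × 10^-1 = 7.0 × 10^-5

Ka = 7.0 × 10^-5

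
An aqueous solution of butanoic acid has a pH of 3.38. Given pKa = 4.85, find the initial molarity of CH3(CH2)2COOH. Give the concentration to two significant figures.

C₀ = 1.3 × 10^-2 M

[H+] = 10^(-3.38) = 4.17 × 10^-4 M = x
Ka = 10^(−4.85) = 1.41 × 10^-5
Ka = x²/(C₀ − x) ⇒ C₀ = x + x²/Ka
C₀ = 4.17 × 10^-4 + (4.17 × 10^-4)²/(1.41 × 10^-5) = 1.27 × 10^-2 M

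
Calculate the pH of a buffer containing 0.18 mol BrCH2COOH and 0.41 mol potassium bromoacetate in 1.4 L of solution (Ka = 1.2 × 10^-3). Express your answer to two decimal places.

pH = 3.28

pKa = −log(1.2 × 10^-3) = 2.921
Henderson–Hasselbalch: pH = pKa + log([BrCH2COO-]/[BrCH2COOH]) = 2.921 + log(0.41/0.18)
pH = 2.921 + (+0.358) = 3.28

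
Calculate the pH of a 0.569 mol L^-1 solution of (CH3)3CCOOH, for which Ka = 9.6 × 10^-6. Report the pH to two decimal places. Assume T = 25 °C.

(CH3)3CCOOH ⇌ (CH3)3CCOO- + H+
Ka = [H+]²/(0.569 − [H+]) = 9.6 × 10^-6
Neglecting [H+] in the denominator: [H+] = √(9.6 × 10^-6 × 0.569) = 2.34 × 10^-3 M
([H+]/C₀ = 0.41% < 5%, so the approximation holds.)
pH = −log(2.34 × 10^-3) = 2.63

pH = 2.63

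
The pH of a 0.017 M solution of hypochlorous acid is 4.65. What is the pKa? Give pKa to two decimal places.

pKa = 7.53

[H+] = 10^(-4.65) = 2.24 × 10^-5 M
At equilibrium [HA] = 0.017 − 2.24 × 10^-5 = 1.70 × 10^-2 M
Ka = [H+][A-]/[HA] = (2.24 × 10^-5)² / 1.70 × 10^-2 = 2.95 × 10^-8
pKa = -log(2.95 × 10^-8) = 7.53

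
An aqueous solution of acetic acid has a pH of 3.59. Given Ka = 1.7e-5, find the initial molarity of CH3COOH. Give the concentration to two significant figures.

C₀ = 4.1 × 10^-3 M

[H+] = 10^(-3.59) = 2.57 × 10^-4 M = x
Ka = x²/(C₀ − x) ⇒ C₀ = x + x²/Ka
C₀ = 2.57 × 10^-4 + (2.57 × 10^-4)²/(1.7 × 10^-5) = 4.14 × 10^-3 M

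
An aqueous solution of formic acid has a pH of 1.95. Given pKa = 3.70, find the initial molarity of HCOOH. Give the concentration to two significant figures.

C₀ = 6.4 × 10^-1 M

[H+] = 10^(-1.95) = 1.12 × 10^-2 M = x
Ka = 10^(−3.70) = 2.00 × 10^-4
Ka = x²/(C₀ − x) ⇒ C₀ = x + x²/Ka
C₀ = 1.12 × 10^-2 + (1.12 × 10^-2)²/(2.00 × 10^-4) = 6.38 × 10^-1 M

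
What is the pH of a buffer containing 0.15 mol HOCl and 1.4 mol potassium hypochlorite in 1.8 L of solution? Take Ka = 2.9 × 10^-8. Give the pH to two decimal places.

pKa = −log(2.9 × 10^-8) = 7.538
pH = pKa + log([A⁻]/[HA]) = 7.538 + log(1.4/0.15)
pH = 7.538 + (+0.970) = 8.51

pH = 8.51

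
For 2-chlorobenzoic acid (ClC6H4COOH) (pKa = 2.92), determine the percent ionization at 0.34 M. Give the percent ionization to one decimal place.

5.8%

ClC6H4COOH ⇌ ClC6H4COO- + H+; let x = [H+] at equilibrium.
Ka = 10^(−2.92) = 1.20 × 10^-3
Solve x² + 0.0012x − 0.000408 = 0 → x = 1.96 × 10^-2 M
Fraction ionized = 1.96 × 10^-2 / 0.34 = 0.0576 → 5.8%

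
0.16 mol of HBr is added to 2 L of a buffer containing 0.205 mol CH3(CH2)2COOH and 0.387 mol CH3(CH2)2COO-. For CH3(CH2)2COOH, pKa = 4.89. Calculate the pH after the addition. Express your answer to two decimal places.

pH = 4.68

After neutralization: n(CH3(CH2)2COOH) = 0.365 mol, n(CH3(CH2)2COO-) = 0.227 mol.
pH = pKa + log([A⁻]/[HA]) = 4.89 + log(0.227/0.365) = 4.89 -0.206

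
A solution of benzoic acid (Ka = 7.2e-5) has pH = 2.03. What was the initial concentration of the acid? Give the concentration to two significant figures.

C₀ = 1.2 M

[H+] = 10^(-2.03) = 9.33 × 10^-3 M = x
Ka = x²/(C₀ − x) ⇒ C₀ = x + x²/Ka
C₀ = 9.33 × 10^-3 + (9.33 × 10^-3)²/(7.2 × 10^-5) = 1.22 M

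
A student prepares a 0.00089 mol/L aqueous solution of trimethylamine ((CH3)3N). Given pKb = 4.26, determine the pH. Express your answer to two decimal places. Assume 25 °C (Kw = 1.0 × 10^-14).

pH = 10.29

(CH3)3N + H2O ⇌ (CH3)3NH+ + OH-
Kb = 10^(−4.26) = 5.50 × 10^-5
Kb = x²/(0.00089 − x) = 5.50 × 10^-5
x is not negligible relative to C₀; solve x² + 5.5e-05·x − 4.89e-08 = 0.
x = [−5.5e-05 + √(5.5e-05² + 1.96e-07)]/2 = 1.95 × 10^-4 M
pOH = −log(1.95 × 10^-4) = 3.71; pH = 14.00 − 3.71 = 10.29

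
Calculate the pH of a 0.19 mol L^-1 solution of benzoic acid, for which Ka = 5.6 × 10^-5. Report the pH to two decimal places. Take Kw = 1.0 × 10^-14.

C6H5COOH ⇌ C6H5COO- + H+
From the ICE table, Ka = [H+]²/(0.19 − [H+]) = 5.6 × 10^-5.
Neglecting [H+] in the denominator: [H+] = √(5.6 × 10^-5 × 0.19) = 3.26 × 10^-3 M
([H+]/C₀ = 1.7% < 5%, so the approximation holds.)
pH = −log[H+] = −log(3.26 × 10^-3) = 2.49

pH = 2.49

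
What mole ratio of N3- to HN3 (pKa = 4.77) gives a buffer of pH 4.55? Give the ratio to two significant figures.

ratio = 0.60

pH = pKa + log(r) ⇒ log(r) = 4.55 − 4.77 = -0.22
r = [N3-]/[HN3] = 10^(-0.22) = 0.603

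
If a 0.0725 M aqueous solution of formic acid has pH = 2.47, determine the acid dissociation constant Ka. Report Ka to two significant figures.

[H+] = 10^(-2.47) = 3.39 × 10^-3 M
At equilibrium [HA] = 0.0725 − 3.39 × 10^-3 = 6.91 × 10^-2 M
Ka = [H+][A-]/[HA] = (3.39 × 10^-3)² / 6.91 × 10^-2 = 1.7 × 10^-4

Ka = 1.7 × 10^-4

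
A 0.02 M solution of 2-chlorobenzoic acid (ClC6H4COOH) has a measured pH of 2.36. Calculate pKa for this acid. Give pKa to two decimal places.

pKa = 2.91

[H+] = 10^(-2.36) = 4.37 × 10^-3 M
At equilibrium [HA] = 0.02 − 4.37 × 10^-3 = 1.56 × 10^-2 M
Ka = [H+][A-]/[HA] = (4.37 × 10^-3)² / 1.56 × 10^-2 = 1.22 × 10^-3
pKa = -log(1.22 × 10^-3) = 2.91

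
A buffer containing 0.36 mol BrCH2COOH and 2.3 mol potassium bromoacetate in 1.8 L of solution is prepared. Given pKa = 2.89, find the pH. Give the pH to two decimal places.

pH = pKa + log([A⁻]/[HA]) = 2.89 + log(2.3/0.36)
pH = 2.89 + (+0.805) = 3.70

pH = 3.70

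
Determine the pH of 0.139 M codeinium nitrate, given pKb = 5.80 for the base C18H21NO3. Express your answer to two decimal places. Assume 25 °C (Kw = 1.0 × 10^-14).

C18H22NO3+ is the conjugate acid of the weak base C18H21NO3.
Kb = 10^(−5.80) = 1.58 × 10^-6
Ka = Kw/Kb = 1.0×10^-14 / 1.58 × 10^-6 = 6.33 × 10^-9
Ka = x²/(0.139 − x) = 6.33 × 10^-9
Since Ka ≪ C₀, x ≈ √(Ka·C₀) = 2.97 × 10^-5 M.
(x/C₀ = 0.021% < 5%, so the approximation holds.)
pH = −log[H+] = −log(2.97 × 10^-5) = 4.53

pH = 4.53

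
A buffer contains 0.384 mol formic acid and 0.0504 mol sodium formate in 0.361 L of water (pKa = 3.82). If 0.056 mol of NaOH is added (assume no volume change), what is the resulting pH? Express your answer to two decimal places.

pH = 3.33

OH- converts HCOOH to HCOO-: HCOOH → 0.328 mol, HCOO- → 0.106 mol.
Henderson–Hasselbalch with mole ratio 0.106/0.328: pH = 3.82 + (-0.491)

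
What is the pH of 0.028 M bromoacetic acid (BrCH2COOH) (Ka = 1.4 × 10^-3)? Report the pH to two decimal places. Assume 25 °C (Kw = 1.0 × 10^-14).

pH = 2.25

BrCH2COOH ⇌ BrCH2COO- + H+
From the ICE table, Ka = [H+]²/(0.028 − [H+]) = 1.4 × 10^-3.
Here C₀/Ka ≈ 20, so the small-[H+] approximation fails. Use the quadratic:
[H+] = (−Ka + √(Ka² + 4·Ka·C₀))/2 = 5.60 × 10^-3 M
pH = −log(5.60 × 10^-3) = 2.25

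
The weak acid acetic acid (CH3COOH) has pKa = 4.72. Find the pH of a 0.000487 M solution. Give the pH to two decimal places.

pH = 4.06

CH3COOH ⇌ CH3COO- + H+
Ka = 10^(−4.72) = 1.91 × 10^-5
Ka = [H+]²/(0.000487 − [H+]) = 1.91 × 10^-5
[H+] is not negligible relative to C₀; solve [H+]² + 1.91e-05·[H+] − 9.3e-09 = 0.
[H+] = [−1.91e-05 + √(1.91e-05² + 3.72e-08)]/2 = 8.74 × 10^-5 M
pH = −log[H+] = −log(8.74 × 10^-5) = 4.06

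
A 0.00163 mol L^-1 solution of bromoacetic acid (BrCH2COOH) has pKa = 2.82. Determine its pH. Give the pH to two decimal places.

pH = 3.01

BrCH2COOH ⇌ BrCH2COO- + H+
Ka = 10^(−2.82) = 1.51 × 10^-3
From the ICE table, Ka = x²/(0.00163 − x) = 1.51 × 10^-3.
The 5% rule fails; solving x² + Ka·x − Ka·C₀ = 0 exactly:
x = [−0.00151 + √(0.00151² + 9.85e-06)]/2 = 9.86 × 10^-4 M
pH = −log(9.86 × 10^-4) = 3.01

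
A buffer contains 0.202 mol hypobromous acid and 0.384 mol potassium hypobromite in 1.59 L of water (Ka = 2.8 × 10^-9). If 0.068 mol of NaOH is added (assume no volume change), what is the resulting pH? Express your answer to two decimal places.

OH- converts HOBr to OBr-: HOBr → 0.134 mol, OBr- → 0.452 mol.
pKa = −log(2.8 × 10^-9) = 8.553
pH = pKa + log(n_OBr-/n_HOBr) = 8.553 + log(0.452/0.134) = 8.553 + (+0.528)

pH = 9.08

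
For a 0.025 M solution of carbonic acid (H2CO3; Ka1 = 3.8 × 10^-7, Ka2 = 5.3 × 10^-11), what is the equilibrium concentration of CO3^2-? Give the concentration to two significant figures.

5.3 × 10^-11 M

First ionization gives [H+] ≈ [HCO3-] = 9.75 × 10^-5 M.
Second step: Ka2 = [H+][CO3^2-]/[HCO3-] ≈ [CO3^2-] (since [H+] ≈ [HCO3-]).
So [CO3^2-] ≈ Ka2.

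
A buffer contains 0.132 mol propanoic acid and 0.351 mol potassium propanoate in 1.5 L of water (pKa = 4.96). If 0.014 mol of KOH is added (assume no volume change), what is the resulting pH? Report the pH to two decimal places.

OH- converts CH3CH2COOH to CH3CH2COO-: CH3CH2COOH → 0.118 mol, CH3CH2COO- → 0.365 mol.
pH = pKa + log(n_CH3CH2COO-/n_CH3CH2COOH) = 4.96 + log(0.365/0.118) = 4.96 + (+0.490)

pH = 5.45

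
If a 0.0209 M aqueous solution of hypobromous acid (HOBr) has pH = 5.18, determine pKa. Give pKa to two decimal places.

pKa = 8.68

[H+] = 10^(-5.18) = 6.61 × 10^-6 M
At equilibrium [HA] = 0.0209 − 6.61 × 10^-6 = 2.09 × 10^-2 M
Ka = [H+][A-]/[HA] = (6.61 × 10^-6)² / 2.09 × 10^-2 = 2.09 × 10^-9
pKa = -log(2.09 × 10^-9) = 8.68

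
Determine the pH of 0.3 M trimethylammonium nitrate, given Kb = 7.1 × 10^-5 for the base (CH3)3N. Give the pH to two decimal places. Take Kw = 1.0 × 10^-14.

(CH3)3NH+ is the conjugate acid of the weak base (CH3)3N.
Ka = Kw/Kb = 1.0×10^-14 / 7.1 × 10^-5 = 1.41 × 10^-10
Ka = [H+]²/(0.3 − [H+]) = 1.41 × 10^-10
Assume [H+] ≪ 0.3: [H+] ≈ √(1.41 × 10^-10 × 0.3) = 6.50 × 10^-6 M
Check: 0.0022% ionized — well under 5%, approximation valid.
pH = −log(6.50 × 10^-6) = 5.19

pH = 5.19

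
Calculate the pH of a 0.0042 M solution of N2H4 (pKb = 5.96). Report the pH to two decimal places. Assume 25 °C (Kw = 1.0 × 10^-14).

pH = 9.83

N2H4 + H2O ⇌ N2H5+ + OH-
Kb = 10^(−5.96) = 1.10 × 10^-6
Kb = [OH-]²/(0.0042 − [OH-]) = 1.10 × 10^-6
Neglecting [OH-] in the denominator: [OH-] = √(1.10 × 10^-6 × 0.0042) = 6.80 × 10^-5 M
pOH = −log(6.80 × 10^-5) = 4.17; pH = 14.00 − 4.17 = 9.83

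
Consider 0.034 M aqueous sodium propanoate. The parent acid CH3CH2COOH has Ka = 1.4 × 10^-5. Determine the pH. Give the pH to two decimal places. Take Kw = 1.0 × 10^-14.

pH = 8.69

CH3CH2COO- is the conjugate base of the weak acid CH3CH2COOH.
Kb = Kw/Ka = 1.0×10^-14 / 1.4 × 10^-5 = 7.14 × 10^-10
Kb = [OH-]²/(0.034 − [OH-]) = 7.14 × 10^-10
Assume [OH-] ≪ 0.034: [OH-] ≈ √(7.14 × 10^-10 × 0.034) = 4.93 × 10^-6 M
pOH = 5.31, so pH = 14.00 − pOH = 8.69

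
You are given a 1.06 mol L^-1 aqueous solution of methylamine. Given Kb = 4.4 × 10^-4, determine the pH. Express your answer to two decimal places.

pH = 12.33

CH3NH2 + H2O ⇌ CH3NH3+ + OH-
From the ICE table, Kb = [OH-]²/(1.06 − [OH-]) = 4.4 × 10^-4.
Since Kb ≪ C₀, [OH-] ≈ √(Kb·C₀) = 2.16 × 10^-2 M.
Check: 2% ionized — well under 5%, approximation valid.
pOH = −log(2.16 × 10^-2) = 1.67; pH = 14.00 − 1.67 = 12.33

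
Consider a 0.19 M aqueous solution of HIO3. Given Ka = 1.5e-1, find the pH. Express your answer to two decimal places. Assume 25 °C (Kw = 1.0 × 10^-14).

pH = 0.96

HIO3 ⇌ IO3- + H+
From the ICE table, Ka = [H+]²/(0.19 − [H+]) = 1.5 × 10^-1.
Here C₀/Ka ≈ 1.27, so the small-[H+] approximation fails. Use the quadratic:
[H+] = [−0.15 + √(0.15² + 0.114)]/2 = 1.10 × 10^-1 M
pH = −log[H+] = −log(1.10 × 10^-1) = 0.96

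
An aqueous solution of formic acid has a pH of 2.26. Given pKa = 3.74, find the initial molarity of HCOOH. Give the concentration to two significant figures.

[H+] = 10^(-2.26) = 5.50 × 10^-3 M = x
Ka = 10^(−3.74) = 1.82 × 10^-4
Ka = x²/(C₀ − x) ⇒ C₀ = x + x²/Ka
C₀ = 5.50 × 10^-3 + (5.50 × 10^-3)²/(1.82 × 10^-4) = 1.72 × 10^-1 M

C₀ = 1.7 × 10^-1 M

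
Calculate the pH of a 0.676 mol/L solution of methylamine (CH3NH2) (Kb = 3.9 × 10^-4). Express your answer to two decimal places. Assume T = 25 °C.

pH = 12.21

CH3NH2 + H2O ⇌ CH3NH3+ + OH-
Kb = [OH-]²/(0.676 − [OH-]) = 3.9 × 10^-4
Neglecting [OH-] in the denominator: [OH-] = √(3.9 × 10^-4 × 0.676) = 1.62 × 10^-2 M
Check: 2.4% ionized — well under 5%, approximation valid.
pOH = 1.79, so pH = 14.00 − pOH = 12.21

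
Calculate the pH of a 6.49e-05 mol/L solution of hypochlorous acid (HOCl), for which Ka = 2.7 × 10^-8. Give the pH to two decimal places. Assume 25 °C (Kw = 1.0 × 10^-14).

pH = 5.88

HOCl ⇌ OCl- + H+
Ka = x²/(6.49e-05 − x) = 2.7 × 10^-8
Assume x ≪ 6.49e-05: x ≈ √(2.7 × 10^-8 × 6.49e-05) = 1.32 × 10^-6 M
Check: 2% ionized — well under 5%, approximation valid.
pH = −log(1.32 × 10^-6) = 5.88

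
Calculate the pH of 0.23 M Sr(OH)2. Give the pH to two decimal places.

Sr(OH)2 is a strong base (each formula unit releases 2 OH-); [OH-] = 0.46 M.
pOH = -log(0.46) = 0.34
pH = 14.00 - 0.34 = 13.66

pH = 13.66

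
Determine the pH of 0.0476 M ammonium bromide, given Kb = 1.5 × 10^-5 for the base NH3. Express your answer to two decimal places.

pH = 5.25

NH4+ is the conjugate acid of the weak base NH3.
Ka = Kw/Kb = 1.0×10^-14 / 1.5 × 10^-5 = 6.67 × 10^-10
Ka = [H+]²/(0.0476 − [H+]) = 6.67 × 10^-10
Since Ka ≪ C₀, [H+] ≈ √(Ka·C₀) = 5.63 × 10^-6 M.
([H+]/C₀ = 0.012% < 5%, so the approximation holds.)
pH = −log[H+] = −log(5.63 × 10^-6) = 5.25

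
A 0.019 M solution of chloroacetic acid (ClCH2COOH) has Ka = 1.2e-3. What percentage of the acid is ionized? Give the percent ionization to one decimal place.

ClCH2COOH ⇌ ClCH2COO- + H+; let x = [H+] at equilibrium.
Ka = x²/(C₀ − x); solving the quadratic gives x = 4.21 × 10^-3 M.
% ionization = x/C₀ × 100% = 4.21 × 10^-3/0.019 × 100% = 22.2%

22.2%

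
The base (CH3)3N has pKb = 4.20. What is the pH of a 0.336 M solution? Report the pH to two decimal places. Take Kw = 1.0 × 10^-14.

(CH3)3N + H2O ⇌ (CH3)3NH+ + OH-
Kb = 10^(−4.20) = 6.31 × 10^-5
Kb = [OH-]²/(0.336 − [OH-]) = 6.31 × 10^-5
Neglecting [OH-] in the denominator: [OH-] = √(6.31 × 10^-5 × 0.336) = 4.60 × 10^-3 M
Check: 1.4% ionized — well under 5%, approximation valid.
pOH = 2.34, so pH = 14.00 − pOH = 11.66

pH = 11.66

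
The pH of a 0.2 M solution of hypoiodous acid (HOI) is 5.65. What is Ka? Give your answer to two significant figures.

Ka = 2.5 × 10^-11

[H+] = 10^(-5.65) = 2.24 × 10^-6 M
At equilibrium [HA] = 0.2 − 2.24 × 10^-6 = 2.00 × 10^-1 M
Ka = [H+][A-]/[HA] = (2.24 × 10^-6)² / 2.00 × 10^-1 = 2.5 × 10^-11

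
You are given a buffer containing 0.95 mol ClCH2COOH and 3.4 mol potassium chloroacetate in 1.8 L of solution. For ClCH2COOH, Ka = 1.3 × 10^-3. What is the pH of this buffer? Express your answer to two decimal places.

pH = 3.44

pKa = −log(1.3 × 10^-3) = 2.886
Using pH = pKa + log([base]/[acid]) with [base]/[acid] = 3.4/0.95:
pH = 2.886 + (+0.554) = 3.44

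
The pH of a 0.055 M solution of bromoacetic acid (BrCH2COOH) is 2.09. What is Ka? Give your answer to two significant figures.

Ka = 1.4 × 10^-3

[H+] = 10^(-2.09) = 8.13 × 10^-3 M
At equilibrium [HA] = 0.055 − 8.13 × 10^-3 = 4.69 × 10^-2 M
Ka = [H+][A-]/[HA] = (8.13 × 10^-3)² / 4.69 × 10^-2 = 1.4 × 10^-3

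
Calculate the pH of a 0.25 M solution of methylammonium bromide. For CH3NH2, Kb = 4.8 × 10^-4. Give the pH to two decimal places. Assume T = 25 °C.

CH3NH3+ is the conjugate acid of the weak base CH3NH2.
Ka = Kw/Kb = 1.0×10^-14 / 4.8 × 10^-4 = 2.08 × 10^-11
Let x = [H+] at equilibrium. Ka = x²/(0.25 − x).
Neglecting x in the denominator: x = √(2.08 × 10^-11 × 0.25) = 2.28 × 10^-6 M
Check: 0.00091% ionized — well under 5%, approximation valid.
pH = −log(2.28 × 10^-6) = 5.64

pH = 5.64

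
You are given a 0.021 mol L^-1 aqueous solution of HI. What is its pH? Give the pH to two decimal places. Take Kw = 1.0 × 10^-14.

pH = 1.68

HI is a strong acid and dissociates completely, so [H+] = 0.021 M.
pH = -log(0.021) = 1.68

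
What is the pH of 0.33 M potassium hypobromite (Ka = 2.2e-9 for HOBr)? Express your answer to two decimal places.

OBr- is the conjugate base of the weak acid HOBr.
Kb = Kw/Ka = 1.0×10^-14 / 2.2 × 10^-9 = 4.55 × 10^-6
Kb = x²/(0.33 − x) = 4.55 × 10^-6
Since Kb ≪ C₀, x ≈ √(Kb·C₀) = 1.23 × 10^-3 M.
pOH = −log(1.23 × 10^-3) = 2.91; pH = 14.00 − 2.91 = 11.09

pH = 11.09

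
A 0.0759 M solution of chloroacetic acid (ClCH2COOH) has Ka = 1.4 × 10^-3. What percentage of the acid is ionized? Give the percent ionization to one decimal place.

ClCH2COOH ⇌ ClCH2COO- + H+; let x = [H+] at equilibrium.
Ka = x²/(C₀ − x); solving the quadratic gives x = 9.63 × 10^-3 M.
Fraction ionized = 9.63 × 10^-3 / 0.0759 = 0.1269 → 12.7%

12.7%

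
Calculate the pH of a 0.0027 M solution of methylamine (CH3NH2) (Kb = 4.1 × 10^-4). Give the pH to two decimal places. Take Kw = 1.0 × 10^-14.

CH3NH2 + H2O ⇌ CH3NH3+ + OH-
From the ICE table, Kb = x²/(0.0027 − x) = 4.1 × 10^-4.
The 5% rule fails; solving x² + Kb·x − Kb·C₀ = 0 exactly:
x = [−0.00041 + √(0.00041² + 4.43e-06)]/2 = 8.67 × 10^-4 M
pOH = −log(8.67 × 10^-4) = 3.06; pH = 14.00 − 3.06 = 10.94

pH = 10.94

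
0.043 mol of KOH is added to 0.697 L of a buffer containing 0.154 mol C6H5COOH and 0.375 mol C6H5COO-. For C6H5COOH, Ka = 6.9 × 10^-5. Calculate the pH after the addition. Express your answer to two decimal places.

pH = 4.74

OH- converts C6H5COOH to C6H5COO-: C6H5COOH → 0.111 mol, C6H5COO- → 0.418 mol.
pKa = −log(6.9 × 10^-5) = 4.161
pH = pKa + log(n_C6H5COO-/n_C6H5COOH) = 4.161 + log(0.418/0.111) = 4.161 + (+0.576)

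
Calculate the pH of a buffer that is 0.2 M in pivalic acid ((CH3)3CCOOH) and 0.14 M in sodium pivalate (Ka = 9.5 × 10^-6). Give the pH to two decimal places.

pH = 4.87

pKa = −log(9.5 × 10^-6) = 5.022
Using pH = pKa + log([base]/[acid]) with [base]/[acid] = 0.14/0.2:
pH = 5.022 + (-0.155) = 4.87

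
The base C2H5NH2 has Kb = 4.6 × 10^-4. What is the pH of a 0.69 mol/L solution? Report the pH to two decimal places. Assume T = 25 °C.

C2H5NH2 + H2O ⇌ C2H5NH3+ + OH-
Kb = x²/(0.69 − x) = 4.6 × 10^-4
Neglecting x in the denominator: x = √(4.6 × 10^-4 × 0.69) = 1.78 × 10^-2 M
(x/C₀ = 2.6% < 5%, so the approximation holds.)
pOH = −log(1.78 × 10^-2) = 1.75; pH = 14.00 − 1.75 = 12.25

pH = 12.25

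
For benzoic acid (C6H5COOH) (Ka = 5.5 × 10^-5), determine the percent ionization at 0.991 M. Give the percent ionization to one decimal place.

0.7%

C6H5COOH ⇌ C6H5COO- + H+; let x = [H+] at equilibrium.
x ≈ √(Ka·C₀) = √(5.5 × 10^-5 × 0.991) = 7.38 × 10^-3 M
% ionization = x/C₀ × 100% = 7.38 × 10^-3/0.991 × 100% = 0.7%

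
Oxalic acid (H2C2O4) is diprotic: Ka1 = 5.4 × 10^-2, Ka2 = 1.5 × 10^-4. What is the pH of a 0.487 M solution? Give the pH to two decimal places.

Since Ka1 ≫ Ka2, the first ionization dominates [H+].
Ka1 = x²/(0.487 − x) = 5.4 × 10^-2
Solving the quadratic: x = (−Ka1 + √(Ka1² + 4·Ka1·C₀))/2 = 1.37 × 10^-1 M
pH = −log(1.37 × 10^-1) = 0.86

pH = 0.86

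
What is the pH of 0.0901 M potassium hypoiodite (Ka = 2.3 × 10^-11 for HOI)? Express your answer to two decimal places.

pH = 11.78

OI- is the conjugate base of the weak acid HOI.
Kb = Kw/Ka = 1.0×10^-14 / 2.3 × 10^-11 = 4.35 × 10^-4
Kb = [OH-]²/(0.0901 − [OH-]) = 4.35 × 10^-4
Here C₀/Kb ≈ 207, so the small-[OH-] approximation fails. Use the quadratic:
[OH-] = [−0.000435 + √(0.000435² + 0.000157)]/2 = 6.05 × 10^-3 M
pOH = −log(6.05 × 10^-3) = 2.22; pH = 14.00 − 2.22 = 11.78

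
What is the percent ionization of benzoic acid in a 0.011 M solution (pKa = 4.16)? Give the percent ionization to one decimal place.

C6H5COOH ⇌ C6H5COO- + H+; let x = [H+] at equilibrium.
Ka = 10^(−4.16) = 6.92 × 10^-5
Ka = x²/(C₀ − x); solving the quadratic gives x = 8.39 × 10^-4 M.
% ionization = x/C₀ × 100% = 8.39 × 10^-4/0.011 × 100% = 7.6%

7.6%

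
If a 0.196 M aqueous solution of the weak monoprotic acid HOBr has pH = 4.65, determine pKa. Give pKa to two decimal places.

[H+] = 10^(-4.65) = 2.24 × 10^-5 M
At equilibrium [HA] = 0.196 − 2.24 × 10^-5 = 1.96 × 10^-1 M
Ka = [H+][A-]/[HA] = (2.24 × 10^-5)² / 1.96 × 10^-1 = 2.56 × 10^-9
pKa = -log(2.56 × 10^-9) = 8.59

pKa = 8.59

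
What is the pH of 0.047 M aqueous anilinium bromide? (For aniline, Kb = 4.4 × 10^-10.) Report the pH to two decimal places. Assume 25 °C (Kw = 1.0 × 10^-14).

C6H5NH3+ is the conjugate acid of the weak base C6H5NH2.
Ka = Kw/Kb = 1.0×10^-14 / 4.4 × 10^-10 = 2.27 × 10^-5
Let x = [H+] at equilibrium. Ka = x²/(0.047 − x).
Assume x ≪ 0.047: x ≈ √(2.27 × 10^-5 × 0.047) = 1.03 × 10^-3 M
(x/C₀ = 2.2% < 5%, so the approximation holds.)
pH = −log(1.03 × 10^-3) = 2.99

pH = 2.99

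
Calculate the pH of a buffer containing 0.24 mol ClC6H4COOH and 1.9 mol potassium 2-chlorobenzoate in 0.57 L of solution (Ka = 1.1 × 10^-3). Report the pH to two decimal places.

pKa = −log(1.1 × 10^-3) = 2.959
Henderson–Hasselbalch: pH = pKa + log([ClC6H4COO-]/[ClC6H4COOH]) = 2.959 + log(1.9/0.24)
pH = 2.959 + (+0.899) = 3.86

pH = 3.86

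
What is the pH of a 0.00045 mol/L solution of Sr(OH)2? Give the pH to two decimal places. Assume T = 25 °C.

pH = 10.95

Sr(OH)2 is a strong base (each formula unit releases 2 OH-); [OH-] = 0.0009 M.
pOH = -log(0.0009) = 3.05
pH = 14.00 - 3.05 = 10.95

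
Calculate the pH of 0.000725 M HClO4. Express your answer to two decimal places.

HClO4 is a strong acid and dissociates completely, so [H+] = 0.000725 M.
pH = -log(0.000725) = 3.14

pH = 3.14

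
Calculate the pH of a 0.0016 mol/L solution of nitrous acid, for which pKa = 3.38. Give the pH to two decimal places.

pH = 3.20

HNO2 ⇌ NO2- + H+
Ka = 10^(−3.38) = 4.17 × 10^-4
From the ICE table, Ka = [H+]²/(0.0016 − [H+]) = 4.17 × 10^-4.
[H+] is not negligible relative to C₀; solve [H+]² + 0.000417·[H+] − 6.67e-07 = 0.
[H+] = (−Ka + √(Ka² + 4·Ka·C₀))/2 = 6.35 × 10^-4 M
pH = −log[H+] = −log(6.35 × 10^-4) = 3.20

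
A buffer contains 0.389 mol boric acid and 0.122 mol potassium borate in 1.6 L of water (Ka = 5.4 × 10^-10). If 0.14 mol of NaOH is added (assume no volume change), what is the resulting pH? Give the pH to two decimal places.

pH = 9.29

After neutralization: n(B(OH)3) = 0.249 mol, n(B(OH)4-) = 0.262 mol.
pKa = −log(5.4 × 10^-10) = 9.268
Henderson–Hasselbalch with mole ratio 0.262/0.249: pH = 9.268 + (+0.022)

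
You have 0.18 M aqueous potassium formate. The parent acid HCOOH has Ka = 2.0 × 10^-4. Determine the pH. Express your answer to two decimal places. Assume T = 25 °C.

HCOO- is the conjugate base of the weak acid HCOOH.
Kb = Kw/Ka = 1.0×10^-14 / 2.0 × 10^-4 = 5.00 × 10^-11
Kb = x²/(0.18 − x) = 5.00 × 10^-11
Neglecting x in the denominator: x = √(5.00 × 10^-11 × 0.18) = 3.00 × 10^-6 M
pOH = −log(3.00 × 10^-6) = 5.52; pH = 14.00 − 5.52 = 8.48

pH = 8.48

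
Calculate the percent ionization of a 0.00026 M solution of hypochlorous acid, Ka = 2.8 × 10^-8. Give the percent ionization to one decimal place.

HOCl ⇌ OCl- + H+; let x = [H+] at equilibrium.
x ≈ √(Ka·C₀) = √(2.8 × 10^-8 × 0.00026) = 2.70 × 10^-6 M
Fraction ionized = 2.70 × 10^-6 / 0.00026 = 0.0104 → 1.0%

1.0%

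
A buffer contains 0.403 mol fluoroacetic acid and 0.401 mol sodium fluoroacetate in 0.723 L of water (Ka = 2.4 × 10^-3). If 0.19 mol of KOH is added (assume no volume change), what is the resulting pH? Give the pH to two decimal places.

pH = 3.06

After neutralization: n(FCH2COOH) = 0.213 mol, n(FCH2COO-) = 0.591 mol.
pKa = −log(2.4 × 10^-3) = 2.620
Henderson–Hasselbalch with mole ratio 0.591/0.213: pH = 2.620 + (+0.443)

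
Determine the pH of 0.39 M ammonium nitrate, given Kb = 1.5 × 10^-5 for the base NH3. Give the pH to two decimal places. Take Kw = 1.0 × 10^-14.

pH = 4.79

NH4+ is the conjugate acid of the weak base NH3.
Ka = Kw/Kb = 1.0×10^-14 / 1.5 × 10^-5 = 6.67 × 10^-10
Let x = [H+] at equilibrium. Ka = x²/(0.39 − x).
Since Ka ≪ C₀, x ≈ √(Ka·C₀) = 1.61 × 10^-5 M.
(x/C₀ = 0.0041% < 5%, so the approximation holds.)
pH = −log(1.61 × 10^-5) = 4.79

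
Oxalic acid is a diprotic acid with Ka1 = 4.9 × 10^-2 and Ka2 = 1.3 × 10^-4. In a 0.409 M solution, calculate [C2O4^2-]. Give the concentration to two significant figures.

First ionization gives [H+] ≈ [HC2O4-] = 1.19 × 10^-1 M.
Second step: Ka2 = [H+][C2O4^2-]/[HC2O4-] ≈ [C2O4^2-] (since [H+] ≈ [HC2O4-]).
So [C2O4^2-] ≈ Ka2.

1.3 × 10^-4 M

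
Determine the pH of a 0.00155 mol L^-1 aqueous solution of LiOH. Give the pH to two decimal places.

pH = 11.19

LiOH is a strong base; [OH-] = 0.00155 M.
pOH = -log(0.00155) = 2.81
pH = 14.00 - 2.81 = 11.19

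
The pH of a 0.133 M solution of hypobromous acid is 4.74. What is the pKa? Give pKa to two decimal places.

pKa = 8.60

[H+] = 10^(-4.74) = 1.82 × 10^-5 M
At equilibrium [HA] = 0.133 − 1.82 × 10^-5 = 1.33 × 10^-1 M
Ka = [H+][A-]/[HA] = (1.82 × 10^-5)² / 1.33 × 10^-1 = 2.49 × 10^-9
pKa = -log(2.49 × 10^-9) = 8.60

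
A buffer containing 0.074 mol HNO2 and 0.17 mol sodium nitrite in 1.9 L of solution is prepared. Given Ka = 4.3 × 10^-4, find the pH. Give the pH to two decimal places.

pH = 3.73

pKa = −log(4.3 × 10^-4) = 3.367
Using pH = pKa + log([base]/[acid]) with [base]/[acid] = 0.17/0.074:
pH = 3.367 + (+0.361) = 3.73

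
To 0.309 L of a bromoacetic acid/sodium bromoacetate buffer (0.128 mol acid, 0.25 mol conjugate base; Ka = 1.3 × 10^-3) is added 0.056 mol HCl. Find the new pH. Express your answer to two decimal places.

pH = 2.91

Added H+ converts BrCH2COO- to BrCH2COOH: BrCH2COOH → 0.184 mol, BrCH2COO- → 0.194 mol.
pKa = −log(1.3 × 10^-3) = 2.886
pH = pKa + log(n_BrCH2COO-/n_BrCH2COOH) = 2.886 + log(0.194/0.184) = 2.886 + (+0.023)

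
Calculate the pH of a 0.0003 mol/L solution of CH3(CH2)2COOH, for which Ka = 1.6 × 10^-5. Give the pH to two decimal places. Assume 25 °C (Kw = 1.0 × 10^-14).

pH = 4.21

CH3(CH2)2COOH ⇌ CH3(CH2)2COO- + H+
From the ICE table, Ka = [H+]²/(0.0003 − [H+]) = 1.6 × 10^-5.
The 5% rule fails; solving [H+]² + Ka·[H+] − Ka·C₀ = 0 exactly:
[H+] = [−1.6e-05 + √(1.6e-05² + 1.92e-08)]/2 = 6.17 × 10^-5 M
pH = −log(6.17 × 10^-5) = 4.21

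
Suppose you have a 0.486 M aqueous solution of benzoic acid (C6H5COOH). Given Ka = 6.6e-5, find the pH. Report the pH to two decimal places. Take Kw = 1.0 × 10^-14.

C6H5COOH ⇌ C6H5COO- + H+
Let x = [H+] at equilibrium. Ka = x²/(0.486 − x).
Assume x ≪ 0.486: x ≈ √(6.6 × 10^-5 × 0.486) = 5.66 × 10^-3 M
Check: 1.2% ionized — well under 5%, approximation valid.
pH = −log[H+] = −log(5.66 × 10^-3) = 2.25

pH = 2.25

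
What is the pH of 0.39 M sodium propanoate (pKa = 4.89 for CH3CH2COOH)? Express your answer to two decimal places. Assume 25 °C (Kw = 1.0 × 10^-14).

CH3CH2COO- is the conjugate base of the weak acid CH3CH2COOH.
Ka = 10^(−4.89) = 1.29 × 10^-5
Kb = Kw/Ka = 1.0×10^-14 / 1.29 × 10^-5 = 7.75 × 10^-10
From the ICE table, Kb = x²/(0.39 − x) = 7.75 × 10^-10.
Neglecting x in the denominator: x = √(7.75 × 10^-10 × 0.39) = 1.74 × 10^-5 M
(x/C₀ = 0.0045% < 5%, so the approximation holds.)
pOH = 4.76, so pH = 14.00 − pOH = 9.24

pH = 9.24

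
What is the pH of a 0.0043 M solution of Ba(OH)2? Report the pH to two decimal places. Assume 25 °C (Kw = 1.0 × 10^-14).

pH = 11.93

Ba(OH)2 is a strong base (each formula unit releases 2 OH-); [OH-] = 0.0086 M.
pOH = -log(0.0086) = 2.07
pH = 14.00 - 2.07 = 11.93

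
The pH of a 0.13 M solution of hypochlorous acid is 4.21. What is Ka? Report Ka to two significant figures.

Ka = 2.9 × 10^-8

[H+] = 10^(-4.21) = 6.17 × 10^-5 M
At equilibrium [HA] = 0.13 − 6.17 × 10^-5 = 1.30 × 10^-1 M
Ka = [H+][A-]/[HA] = (6.17 × 10^-5)² / 1.30 × 10^-1 = 2.9 × 10^-8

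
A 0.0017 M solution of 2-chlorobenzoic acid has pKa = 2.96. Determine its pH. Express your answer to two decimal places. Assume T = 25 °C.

pH = 3.03

ClC6H4COOH ⇌ ClC6H4COO- + H+
Ka = 10^(−2.96) = 1.10 × 10^-3
From the ICE table, Ka = [H+]²/(0.0017 − [H+]) = 1.10 × 10^-3.
The 5% rule fails; solving [H+]² + Ka·[H+] − Ka·C₀ = 0 exactly:
[H+] = (−Ka + √(Ka² + 4·Ka·C₀))/2 = 9.24 × 10^-4 M
pH = −log(9.24 × 10^-4) = 3.03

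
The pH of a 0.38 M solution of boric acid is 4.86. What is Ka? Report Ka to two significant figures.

Ka = 5.0 × 10^-10

[H+] = 10^(-4.86) = 1.38 × 10^-5 M
At equilibrium [HA] = 0.38 − 1.38 × 10^-5 = 3.80 × 10^-1 M
Ka = [H+][A-]/[HA] = (1.38 × 10^-5)² / 3.80 × 10^-1 = 5.0 × 10^-10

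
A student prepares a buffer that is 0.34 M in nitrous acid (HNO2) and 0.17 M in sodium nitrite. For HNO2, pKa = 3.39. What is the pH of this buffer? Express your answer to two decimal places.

pH = 3.09

Henderson–Hasselbalch: pH = pKa + log([NO2-]/[HNO2]) = 3.39 + log(0.17/0.34)
pH = 3.39 + (-0.301) = 3.09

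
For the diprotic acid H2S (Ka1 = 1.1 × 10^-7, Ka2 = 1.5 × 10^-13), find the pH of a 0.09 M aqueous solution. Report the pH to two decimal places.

pH = 4.00

Ka1 ≫ Ka2, so treat the first dissociation as the only significant source of H+.
Ka1 = x²/(0.09 − x) = 1.1 × 10^-7
x ≈ √(1.1 × 10^-7 × 0.09) = 9.95 × 10^-5 M
pH = −log(9.95 × 10^-5) = 4.00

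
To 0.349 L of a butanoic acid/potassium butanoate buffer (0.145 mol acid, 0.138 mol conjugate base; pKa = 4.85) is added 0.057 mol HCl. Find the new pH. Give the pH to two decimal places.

Added H+ converts CH3(CH2)2COO- to CH3(CH2)2COOH: CH3(CH2)2COOH → 0.202 mol, CH3(CH2)2COO- → 0.081 mol.
pH = pKa + log(n_CH3(CH2)2COO-/n_CH3(CH2)2COOH) = 4.85 + log(0.081/0.202) = 4.85 + (-0.397)

pH = 4.45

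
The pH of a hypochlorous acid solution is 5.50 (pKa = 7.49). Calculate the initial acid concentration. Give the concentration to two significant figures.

C₀ = 3.1 × 10^-4 M

[H+] = 10^(-5.50) = 3.16 × 10^-6 M = x
Ka = 10^(−7.49) = 3.24 × 10^-8
Ka = x²/(C₀ − x) ⇒ C₀ = x + x²/Ka
C₀ = 3.16 × 10^-6 + (3.16 × 10^-6)²/(3.24 × 10^-8) = 3.11 × 10^-4 M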